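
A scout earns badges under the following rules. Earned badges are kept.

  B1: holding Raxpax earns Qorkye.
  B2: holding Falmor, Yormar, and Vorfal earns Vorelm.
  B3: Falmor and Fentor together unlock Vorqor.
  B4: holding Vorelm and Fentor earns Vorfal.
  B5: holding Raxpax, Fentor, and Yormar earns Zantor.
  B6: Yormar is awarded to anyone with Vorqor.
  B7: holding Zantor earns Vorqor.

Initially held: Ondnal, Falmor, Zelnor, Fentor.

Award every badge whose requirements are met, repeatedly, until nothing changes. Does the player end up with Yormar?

Yes

With Falmor and Fentor, Vorqor is earned (B3).
With Vorqor, Yormar is earned (B6).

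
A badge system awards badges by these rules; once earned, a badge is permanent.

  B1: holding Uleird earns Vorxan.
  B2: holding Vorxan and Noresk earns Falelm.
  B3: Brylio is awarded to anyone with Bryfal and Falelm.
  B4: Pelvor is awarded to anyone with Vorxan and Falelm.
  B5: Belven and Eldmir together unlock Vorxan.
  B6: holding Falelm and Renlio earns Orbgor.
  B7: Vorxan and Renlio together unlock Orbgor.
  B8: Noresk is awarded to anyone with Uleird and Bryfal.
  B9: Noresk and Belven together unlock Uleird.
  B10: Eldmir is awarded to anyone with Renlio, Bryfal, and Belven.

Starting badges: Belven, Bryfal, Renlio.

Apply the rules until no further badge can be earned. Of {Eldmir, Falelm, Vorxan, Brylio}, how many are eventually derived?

With Renlio, Bryfal, and Belven, Eldmir is earned (B10).
With Belven and Eldmir, Vorxan is earned (B5).
Eldmir: reached.
Falelm would need Vorxan and Noresk (B2), but Noresk is never earned.
Vorxan: reached.
Brylio would need Bryfal and Falelm (B3), but Falelm is never earned.
Reached: Eldmir and Vorxan — 2 of the 4.

2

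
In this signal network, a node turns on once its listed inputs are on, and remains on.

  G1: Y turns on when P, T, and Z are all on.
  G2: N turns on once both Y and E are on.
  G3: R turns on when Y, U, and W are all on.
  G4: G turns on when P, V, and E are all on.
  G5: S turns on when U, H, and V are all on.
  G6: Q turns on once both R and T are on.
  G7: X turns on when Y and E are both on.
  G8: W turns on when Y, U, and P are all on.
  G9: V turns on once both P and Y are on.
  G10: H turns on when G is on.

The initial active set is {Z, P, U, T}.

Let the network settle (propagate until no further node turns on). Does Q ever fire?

Yes

G1: P, T, and Z on → Y on.
G8: Y, U, and P on → W on.
G3: Y, U, and W on → R on.
G6: R and T on → Q on.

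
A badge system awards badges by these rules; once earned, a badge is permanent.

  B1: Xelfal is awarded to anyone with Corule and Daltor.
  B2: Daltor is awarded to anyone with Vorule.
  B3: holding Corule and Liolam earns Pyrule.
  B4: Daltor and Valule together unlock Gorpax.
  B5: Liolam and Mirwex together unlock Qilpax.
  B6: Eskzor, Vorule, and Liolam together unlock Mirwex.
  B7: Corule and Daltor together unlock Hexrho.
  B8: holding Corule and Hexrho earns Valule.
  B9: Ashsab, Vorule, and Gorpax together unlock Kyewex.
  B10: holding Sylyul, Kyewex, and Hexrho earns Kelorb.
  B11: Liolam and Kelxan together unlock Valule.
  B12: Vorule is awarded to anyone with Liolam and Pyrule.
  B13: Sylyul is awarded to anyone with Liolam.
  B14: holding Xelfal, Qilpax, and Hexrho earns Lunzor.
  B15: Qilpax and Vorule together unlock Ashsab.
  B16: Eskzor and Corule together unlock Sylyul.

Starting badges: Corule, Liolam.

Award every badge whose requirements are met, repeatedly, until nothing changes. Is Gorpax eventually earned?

Yes

With Corule and Liolam, Pyrule is earned (B3).
With Liolam and Pyrule, Vorule is earned (B12).
With Vorule, Daltor is earned (B2).
With Corule and Daltor, Hexrho is earned (B7).
With Corule and Hexrho, Valule is earned (B8).
With Daltor and Valule, Gorpax is earned (B4).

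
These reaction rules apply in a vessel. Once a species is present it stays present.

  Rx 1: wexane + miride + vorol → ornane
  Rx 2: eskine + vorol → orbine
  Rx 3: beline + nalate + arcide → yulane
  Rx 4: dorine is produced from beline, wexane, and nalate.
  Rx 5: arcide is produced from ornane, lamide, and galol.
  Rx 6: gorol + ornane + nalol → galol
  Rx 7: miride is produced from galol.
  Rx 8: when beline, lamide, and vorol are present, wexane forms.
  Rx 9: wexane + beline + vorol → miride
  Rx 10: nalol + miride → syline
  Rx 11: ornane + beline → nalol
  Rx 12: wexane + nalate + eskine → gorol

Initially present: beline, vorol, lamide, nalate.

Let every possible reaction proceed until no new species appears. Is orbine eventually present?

orbine would need eskine and vorol (Rx 2), but eskine never forms.

No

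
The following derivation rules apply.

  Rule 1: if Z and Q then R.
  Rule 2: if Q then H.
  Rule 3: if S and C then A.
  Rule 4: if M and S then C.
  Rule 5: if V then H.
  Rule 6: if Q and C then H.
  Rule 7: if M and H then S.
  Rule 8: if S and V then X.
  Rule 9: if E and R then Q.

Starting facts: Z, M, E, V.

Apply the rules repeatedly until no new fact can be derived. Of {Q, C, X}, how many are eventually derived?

2

From V, Rule 5 gives H.
From M and H, Rule 7 gives S.
From M and S, Rule 4 gives C.
From S and V, Rule 8 gives X.
Q would need E and R (Rule 9), but R is never established.
C: reached.
X: reached.
Reached: C and X — 2 of the 3.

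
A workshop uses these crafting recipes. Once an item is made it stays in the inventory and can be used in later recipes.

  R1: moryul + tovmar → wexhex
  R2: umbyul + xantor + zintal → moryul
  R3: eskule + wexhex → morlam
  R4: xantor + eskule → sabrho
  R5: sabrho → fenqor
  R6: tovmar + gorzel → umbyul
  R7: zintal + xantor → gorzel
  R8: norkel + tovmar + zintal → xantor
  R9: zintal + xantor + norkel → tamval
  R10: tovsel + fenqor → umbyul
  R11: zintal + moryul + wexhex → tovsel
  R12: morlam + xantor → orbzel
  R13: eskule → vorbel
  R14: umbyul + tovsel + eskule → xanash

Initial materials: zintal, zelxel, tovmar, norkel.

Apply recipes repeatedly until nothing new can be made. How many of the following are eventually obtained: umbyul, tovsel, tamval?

Using R8, norkel, tovmar, and zintal make xantor.
zintal + xantor + norkel → tamval (R9).
Using R7, zintal and xantor make gorzel.
Using R6, tovmar and gorzel make umbyul.
umbyul + xantor + zintal → moryul (R2).
moryul + tovmar → wexhex (R1).
zintal + moryul + wexhex → tovsel (R11).
umbyul: reached.
tovsel: reached.
tamval: reached.
All 3 are reached.

3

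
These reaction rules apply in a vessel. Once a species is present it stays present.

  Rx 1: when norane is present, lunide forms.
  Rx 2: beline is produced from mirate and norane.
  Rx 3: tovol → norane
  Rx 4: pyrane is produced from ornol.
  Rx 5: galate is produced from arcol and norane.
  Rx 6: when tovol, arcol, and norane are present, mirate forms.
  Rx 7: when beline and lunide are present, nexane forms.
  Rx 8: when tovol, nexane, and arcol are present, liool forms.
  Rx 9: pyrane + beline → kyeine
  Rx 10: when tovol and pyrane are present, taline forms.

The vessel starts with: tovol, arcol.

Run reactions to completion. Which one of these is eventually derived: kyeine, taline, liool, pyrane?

tovol present → norane forms (Rx 3).
tovol, arcol, and norane present → mirate forms (Rx 6).
norane present → lunide forms (Rx 1).
mirate and norane present → beline forms (Rx 2).
beline and lunide present → nexane forms (Rx 7).
tovol, nexane, and arcol present → liool forms (Rx 8).
kyeine would need pyrane and beline (Rx 9), but pyrane never forms. taline would need tovol and pyrane (Rx 10), but pyrane never forms. pyrane would need ornol (Rx 4), but ornol never forms.

liool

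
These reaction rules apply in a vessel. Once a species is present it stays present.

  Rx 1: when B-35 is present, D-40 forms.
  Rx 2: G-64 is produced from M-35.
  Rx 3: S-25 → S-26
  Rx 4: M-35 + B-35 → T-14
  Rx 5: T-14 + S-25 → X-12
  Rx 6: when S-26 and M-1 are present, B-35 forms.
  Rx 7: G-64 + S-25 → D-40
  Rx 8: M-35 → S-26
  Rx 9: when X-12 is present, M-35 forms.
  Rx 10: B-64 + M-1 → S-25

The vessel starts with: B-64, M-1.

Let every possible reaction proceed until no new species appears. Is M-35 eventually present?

No

M-35 would need X-12 (Rx 9), but X-12 never forms.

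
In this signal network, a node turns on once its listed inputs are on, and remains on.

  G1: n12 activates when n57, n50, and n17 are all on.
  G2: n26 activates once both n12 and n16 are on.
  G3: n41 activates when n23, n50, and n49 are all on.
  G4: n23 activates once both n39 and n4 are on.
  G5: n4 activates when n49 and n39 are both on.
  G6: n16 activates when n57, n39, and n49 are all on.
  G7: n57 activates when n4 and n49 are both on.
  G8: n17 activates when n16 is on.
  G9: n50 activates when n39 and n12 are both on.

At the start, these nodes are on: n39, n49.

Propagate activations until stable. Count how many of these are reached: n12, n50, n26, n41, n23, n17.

2

n49 and n39 are on, so n4 activates (G5).
G7: n4 and n49 on → n57 on.
G4: n39 and n4 on → n23 on.
n57, n39, and n49 are on, so n16 activates (G6).
n16 is on, so n17 activates (G8).
n12 would need n57, n50, and n17 (G1), but n50 never turns on.
n50 would need n39 and n12 (G9), but n12 never turns on.
n26 would need n12 and n16 (G2), but n12 never turns on.
n41 would need n23, n50, and n49 (G3), but n50 never turns on.
n23: reached.
n17: reached.
Reached: n23 and n17 — 2 of the 6.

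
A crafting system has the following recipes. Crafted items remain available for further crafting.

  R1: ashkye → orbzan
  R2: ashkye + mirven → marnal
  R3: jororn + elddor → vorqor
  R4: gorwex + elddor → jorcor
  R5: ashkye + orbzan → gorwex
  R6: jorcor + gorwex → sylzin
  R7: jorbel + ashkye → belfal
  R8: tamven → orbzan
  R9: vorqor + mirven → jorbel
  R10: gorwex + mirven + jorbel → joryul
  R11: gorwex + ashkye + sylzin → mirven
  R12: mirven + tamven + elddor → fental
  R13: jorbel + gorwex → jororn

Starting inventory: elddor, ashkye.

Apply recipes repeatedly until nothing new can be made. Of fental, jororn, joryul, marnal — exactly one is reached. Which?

Using R1, ashkye makes orbzan.
ashkye + orbzan → gorwex (R5).
gorwex + elddor → jorcor (R4).
jorcor + gorwex → sylzin (R6).
gorwex + ashkye + sylzin → mirven (R11).
ashkye + mirven → marnal (R2).
fental would need mirven, tamven, and elddor (R12), but tamven is never obtained. joryul would need gorwex, mirven, and jorbel (R10), but jorbel is never obtained. jororn would need jorbel and gorwex (R13), but jorbel is never obtained.

marnal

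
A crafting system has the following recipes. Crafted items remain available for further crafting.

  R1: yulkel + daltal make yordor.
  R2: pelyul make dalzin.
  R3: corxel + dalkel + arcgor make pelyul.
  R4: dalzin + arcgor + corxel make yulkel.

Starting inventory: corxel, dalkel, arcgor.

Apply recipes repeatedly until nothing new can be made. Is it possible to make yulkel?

Using R3, corxel, dalkel, and arcgor make pelyul.
Using R2, pelyul makes dalzin.
dalzin + arcgor + corxel → yulkel (R4).

Yes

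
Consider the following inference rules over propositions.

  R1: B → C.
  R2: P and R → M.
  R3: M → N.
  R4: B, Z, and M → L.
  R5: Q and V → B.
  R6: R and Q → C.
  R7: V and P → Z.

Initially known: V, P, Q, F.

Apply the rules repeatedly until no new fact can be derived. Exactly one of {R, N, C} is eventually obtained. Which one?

C

From Q and V, R5 gives B.
B holds, so C follows (R1).
No rule produces R, and it is not given. N would need M (R3), but M is never established.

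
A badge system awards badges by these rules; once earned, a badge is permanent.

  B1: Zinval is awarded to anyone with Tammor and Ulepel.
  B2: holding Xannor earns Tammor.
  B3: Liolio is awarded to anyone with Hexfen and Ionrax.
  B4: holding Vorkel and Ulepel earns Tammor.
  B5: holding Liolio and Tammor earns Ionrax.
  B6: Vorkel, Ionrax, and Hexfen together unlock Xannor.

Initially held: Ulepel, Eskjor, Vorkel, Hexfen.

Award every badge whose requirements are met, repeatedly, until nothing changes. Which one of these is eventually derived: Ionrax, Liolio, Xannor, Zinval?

With Vorkel and Ulepel, Tammor is earned (B4).
With Tammor and Ulepel, Zinval is earned (B1).
Xannor would need Vorkel, Ionrax, and Hexfen (B6), but Ionrax is never earned. Ionrax would need Liolio and Tammor (B5), but Liolio is never earned. Liolio would need Hexfen and Ionrax (B3), but Ionrax is never earned.

Zinval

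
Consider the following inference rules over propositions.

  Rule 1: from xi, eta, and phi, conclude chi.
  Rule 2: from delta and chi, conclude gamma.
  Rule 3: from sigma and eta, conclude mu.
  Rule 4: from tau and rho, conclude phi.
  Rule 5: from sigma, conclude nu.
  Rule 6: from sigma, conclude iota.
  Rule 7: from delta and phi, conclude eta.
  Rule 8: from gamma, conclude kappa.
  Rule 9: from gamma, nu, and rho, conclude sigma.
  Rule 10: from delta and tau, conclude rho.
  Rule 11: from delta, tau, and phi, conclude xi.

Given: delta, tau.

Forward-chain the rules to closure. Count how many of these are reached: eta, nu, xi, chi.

3

delta and tau hold, so rho follows (Rule 10).
From tau and rho, Rule 4 gives phi.
delta and phi hold, so eta follows (Rule 7).
delta, tau, and phi hold, so xi follows (Rule 11).
From xi, eta, and phi, Rule 1 gives chi.
eta: reached.
nu would need sigma (Rule 5), but sigma is never established.
xi: reached.
chi: reached.
Reached: eta, xi, and chi — 3 of the 4.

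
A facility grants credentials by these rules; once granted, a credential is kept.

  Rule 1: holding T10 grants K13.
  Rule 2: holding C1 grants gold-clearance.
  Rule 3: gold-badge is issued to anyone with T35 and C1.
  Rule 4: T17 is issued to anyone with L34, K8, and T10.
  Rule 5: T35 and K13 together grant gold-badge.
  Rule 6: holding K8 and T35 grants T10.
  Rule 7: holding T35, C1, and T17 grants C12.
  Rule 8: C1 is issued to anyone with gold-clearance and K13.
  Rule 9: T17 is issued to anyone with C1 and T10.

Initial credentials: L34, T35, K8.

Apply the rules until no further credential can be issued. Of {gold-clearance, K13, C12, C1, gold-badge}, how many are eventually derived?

2

Holding K8 and T35 grants T10 (Rule 6).
Holding T10 grants K13 (Rule 1).
Holding T35 and K13 grants gold-badge (Rule 5).
gold-clearance would need C1 (Rule 2), but C1 is never granted.
K13: reached.
C12 would need T35, C1, and T17 (Rule 7), but C1 is never granted.
C1 would need gold-clearance and K13 (Rule 8), but gold-clearance is never granted.
gold-badge: reached.
Reached: K13 and gold-badge — 2 of the 5.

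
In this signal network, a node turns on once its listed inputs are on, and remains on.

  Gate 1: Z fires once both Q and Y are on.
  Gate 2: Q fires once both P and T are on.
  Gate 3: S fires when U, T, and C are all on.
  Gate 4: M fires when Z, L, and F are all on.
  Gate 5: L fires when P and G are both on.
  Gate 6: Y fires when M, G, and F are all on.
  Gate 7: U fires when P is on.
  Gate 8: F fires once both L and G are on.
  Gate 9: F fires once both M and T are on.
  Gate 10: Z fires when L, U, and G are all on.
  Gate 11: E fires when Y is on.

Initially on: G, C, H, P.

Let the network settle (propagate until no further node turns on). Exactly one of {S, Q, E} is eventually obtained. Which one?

P is on, so U fires (Gate 7).
Gate 5: P and G on → L on.
Gate 10: L, U, and G on → Z on.
Gate 8: L and G on → F on.
Gate 4: Z, L, and F on → M on.
Gate 6: M, G, and F on → Y on.
Y is on, so E fires (Gate 11).
S would need U, T, and C (Gate 3), but T never turns on. Q would need P and T (Gate 2), but T never turns on.

E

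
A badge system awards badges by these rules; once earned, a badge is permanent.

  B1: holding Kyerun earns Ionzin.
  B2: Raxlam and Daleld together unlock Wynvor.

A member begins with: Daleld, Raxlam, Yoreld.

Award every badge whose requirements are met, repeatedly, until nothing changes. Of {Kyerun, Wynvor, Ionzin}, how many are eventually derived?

1

With Raxlam and Daleld, Wynvor is earned (B2).
No rule produces Kyerun, and it is not given.
Wynvor: reached.
Ionzin would need Kyerun (B1), but Kyerun is never earned.
Reached: Wynvor — 1 of the 3.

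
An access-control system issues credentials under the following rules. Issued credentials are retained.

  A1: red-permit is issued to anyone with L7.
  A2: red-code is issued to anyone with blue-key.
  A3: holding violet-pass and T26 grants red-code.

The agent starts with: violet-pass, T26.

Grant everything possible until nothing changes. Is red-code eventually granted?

Yes

Holding violet-pass and T26 grants red-code (A3).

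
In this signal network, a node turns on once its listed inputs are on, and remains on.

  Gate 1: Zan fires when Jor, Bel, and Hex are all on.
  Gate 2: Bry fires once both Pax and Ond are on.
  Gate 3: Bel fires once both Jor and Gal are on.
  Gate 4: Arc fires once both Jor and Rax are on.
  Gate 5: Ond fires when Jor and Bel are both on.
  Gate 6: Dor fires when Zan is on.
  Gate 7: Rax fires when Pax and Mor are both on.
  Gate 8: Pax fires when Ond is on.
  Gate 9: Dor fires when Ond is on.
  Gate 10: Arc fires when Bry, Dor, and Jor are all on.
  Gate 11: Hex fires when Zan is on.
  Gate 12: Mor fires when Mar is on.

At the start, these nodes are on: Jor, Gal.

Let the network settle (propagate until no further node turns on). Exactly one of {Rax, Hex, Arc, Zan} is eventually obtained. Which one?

Arc

Jor and Gal are on, so Bel fires (Gate 3).
Jor and Bel are on, so Ond fires (Gate 5).
Gate 8: Ond on → Pax on.
Gate 9: Ond on → Dor on.
Pax and Ond are on, so Bry fires (Gate 2).
Gate 10: Bry, Dor, and Jor on → Arc on.
Rax would need Pax and Mor (Gate 7), but Mor never turns on. Hex would need Zan (Gate 11), but Zan never turns on. Zan would need Jor, Bel, and Hex (Gate 1), but Hex never turns on.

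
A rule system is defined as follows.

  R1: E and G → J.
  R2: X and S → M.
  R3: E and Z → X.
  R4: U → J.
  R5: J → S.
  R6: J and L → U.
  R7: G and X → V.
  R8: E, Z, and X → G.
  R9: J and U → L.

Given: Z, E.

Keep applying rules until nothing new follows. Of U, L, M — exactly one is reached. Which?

M

E and Z hold, so X follows (R3).
From E, Z, and X, R8 gives G.
From E and G, R1 gives J.
J holds, so S follows (R5).
X and S hold, so M follows (R2).
L would need J and U (R9), but U is never established. U would need J and L (R6), but L is never established.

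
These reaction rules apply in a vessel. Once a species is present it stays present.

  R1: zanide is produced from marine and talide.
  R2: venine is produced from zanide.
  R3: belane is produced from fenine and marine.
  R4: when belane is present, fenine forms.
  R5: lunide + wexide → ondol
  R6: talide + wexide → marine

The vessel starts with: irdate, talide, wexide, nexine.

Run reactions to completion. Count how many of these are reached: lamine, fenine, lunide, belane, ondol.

No rule produces lamine, and it is not given.
fenine would need belane (R4), but belane never forms.
No rule produces lunide, and it is not given.
belane would need fenine and marine (R3), but fenine never forms.
ondol would need lunide and wexide (R5), but lunide never forms.
None of the 5 are reached.

0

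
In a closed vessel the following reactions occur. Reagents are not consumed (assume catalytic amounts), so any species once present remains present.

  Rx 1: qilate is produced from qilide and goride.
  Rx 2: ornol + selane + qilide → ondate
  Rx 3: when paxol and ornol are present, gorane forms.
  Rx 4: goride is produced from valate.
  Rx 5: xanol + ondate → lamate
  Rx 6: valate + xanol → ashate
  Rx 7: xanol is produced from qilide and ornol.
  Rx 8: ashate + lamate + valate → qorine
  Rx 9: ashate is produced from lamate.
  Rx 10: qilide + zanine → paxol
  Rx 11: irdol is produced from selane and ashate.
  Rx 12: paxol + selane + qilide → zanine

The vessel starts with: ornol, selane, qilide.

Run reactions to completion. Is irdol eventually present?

qilide and ornol present → xanol forms (Rx 7).
ornol, selane, and qilide present → ondate forms (Rx 2).
xanol and ondate present → lamate forms (Rx 5).
lamate present → ashate forms (Rx 9).
selane and ashate present → irdol forms (Rx 11).

Yes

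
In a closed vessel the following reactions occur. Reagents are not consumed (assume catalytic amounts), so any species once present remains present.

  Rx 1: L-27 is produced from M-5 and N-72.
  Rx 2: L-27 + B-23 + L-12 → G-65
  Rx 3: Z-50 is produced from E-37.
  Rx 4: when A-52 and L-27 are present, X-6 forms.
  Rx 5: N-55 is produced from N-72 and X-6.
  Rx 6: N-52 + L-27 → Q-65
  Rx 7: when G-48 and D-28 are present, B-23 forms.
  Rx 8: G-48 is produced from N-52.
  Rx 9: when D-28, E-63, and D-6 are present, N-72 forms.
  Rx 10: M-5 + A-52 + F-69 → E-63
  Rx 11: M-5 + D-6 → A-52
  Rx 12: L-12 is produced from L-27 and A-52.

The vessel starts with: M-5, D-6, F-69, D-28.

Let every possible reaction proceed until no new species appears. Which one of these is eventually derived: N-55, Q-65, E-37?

N-55

M-5 and D-6 present → A-52 forms (Rx 11).
M-5, A-52, and F-69 present → E-63 forms (Rx 10).
D-28, E-63, and D-6 present → N-72 forms (Rx 9).
M-5 and N-72 present → L-27 forms (Rx 1).
A-52 and L-27 present → X-6 forms (Rx 4).
N-72 and X-6 present → N-55 forms (Rx 5).
Q-65 would need N-52 and L-27 (Rx 6), but N-52 never forms. No rule produces E-37, and it is not given.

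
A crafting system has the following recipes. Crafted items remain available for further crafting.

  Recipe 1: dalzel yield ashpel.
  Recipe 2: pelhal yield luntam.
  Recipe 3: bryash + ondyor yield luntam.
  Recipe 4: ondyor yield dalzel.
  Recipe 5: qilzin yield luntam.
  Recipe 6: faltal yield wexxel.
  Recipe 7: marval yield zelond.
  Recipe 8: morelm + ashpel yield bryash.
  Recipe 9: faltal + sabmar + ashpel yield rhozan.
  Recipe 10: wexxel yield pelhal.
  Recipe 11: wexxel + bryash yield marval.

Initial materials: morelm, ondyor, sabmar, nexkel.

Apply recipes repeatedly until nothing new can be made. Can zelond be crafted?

No

zelond would need marval (Recipe 7), but marval is never obtained.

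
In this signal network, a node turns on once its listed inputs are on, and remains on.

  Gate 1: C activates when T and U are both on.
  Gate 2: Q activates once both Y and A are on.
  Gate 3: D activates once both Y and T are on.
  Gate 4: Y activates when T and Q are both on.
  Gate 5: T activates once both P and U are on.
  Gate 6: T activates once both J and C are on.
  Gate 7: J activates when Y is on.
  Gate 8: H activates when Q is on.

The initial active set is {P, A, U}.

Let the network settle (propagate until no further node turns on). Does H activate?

H would need Q (Gate 8), but Q never turns on.

No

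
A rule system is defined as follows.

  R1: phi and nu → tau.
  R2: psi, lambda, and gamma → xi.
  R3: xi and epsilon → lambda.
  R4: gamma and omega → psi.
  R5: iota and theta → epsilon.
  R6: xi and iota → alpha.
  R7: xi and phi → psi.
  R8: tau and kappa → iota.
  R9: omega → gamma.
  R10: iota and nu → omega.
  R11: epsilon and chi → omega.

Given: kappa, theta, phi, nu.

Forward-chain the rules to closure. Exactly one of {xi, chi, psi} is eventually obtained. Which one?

psi

From phi and nu, R1 gives tau.
From tau and kappa, R8 gives iota.
From iota and nu, R10 gives omega.
From omega, R9 gives gamma.
From gamma and omega, R4 gives psi.
No rule produces chi, and it is not given. xi would need psi, lambda, and gamma (R2), but lambda is never established.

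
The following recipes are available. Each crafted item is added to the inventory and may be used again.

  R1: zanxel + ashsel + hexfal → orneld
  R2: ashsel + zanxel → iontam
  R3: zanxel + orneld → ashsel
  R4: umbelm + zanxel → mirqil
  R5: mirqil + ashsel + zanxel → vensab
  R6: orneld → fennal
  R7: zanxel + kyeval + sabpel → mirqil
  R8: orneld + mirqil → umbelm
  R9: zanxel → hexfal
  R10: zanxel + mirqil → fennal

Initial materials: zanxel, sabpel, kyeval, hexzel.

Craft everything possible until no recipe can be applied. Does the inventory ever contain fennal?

Yes

zanxel + kyeval + sabpel → mirqil (R7).
zanxel + mirqil → fennal (R10).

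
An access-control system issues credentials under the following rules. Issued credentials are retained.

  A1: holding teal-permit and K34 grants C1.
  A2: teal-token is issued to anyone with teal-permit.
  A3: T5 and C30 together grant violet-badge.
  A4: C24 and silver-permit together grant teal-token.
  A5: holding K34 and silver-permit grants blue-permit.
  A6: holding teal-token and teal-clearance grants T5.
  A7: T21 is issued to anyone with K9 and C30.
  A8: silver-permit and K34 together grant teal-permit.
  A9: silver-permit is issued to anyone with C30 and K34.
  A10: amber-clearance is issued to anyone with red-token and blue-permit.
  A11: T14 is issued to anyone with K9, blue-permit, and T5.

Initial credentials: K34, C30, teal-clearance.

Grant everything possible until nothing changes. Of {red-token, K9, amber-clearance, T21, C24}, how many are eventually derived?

0

No rule produces red-token, and it is not given.
No rule produces K9, and it is not given.
amber-clearance would need red-token and blue-permit (A10), but red-token is never granted.
T21 would need K9 and C30 (A7), but K9 is never granted.
No rule produces C24, and it is not given.
None of the 5 are reached.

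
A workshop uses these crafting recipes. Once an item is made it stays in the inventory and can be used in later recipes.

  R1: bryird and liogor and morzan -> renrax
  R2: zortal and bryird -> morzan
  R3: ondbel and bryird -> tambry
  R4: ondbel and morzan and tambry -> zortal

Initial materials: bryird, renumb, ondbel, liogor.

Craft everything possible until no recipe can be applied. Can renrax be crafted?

renrax would need bryird, liogor, and morzan (R1), but morzan is never obtained.

No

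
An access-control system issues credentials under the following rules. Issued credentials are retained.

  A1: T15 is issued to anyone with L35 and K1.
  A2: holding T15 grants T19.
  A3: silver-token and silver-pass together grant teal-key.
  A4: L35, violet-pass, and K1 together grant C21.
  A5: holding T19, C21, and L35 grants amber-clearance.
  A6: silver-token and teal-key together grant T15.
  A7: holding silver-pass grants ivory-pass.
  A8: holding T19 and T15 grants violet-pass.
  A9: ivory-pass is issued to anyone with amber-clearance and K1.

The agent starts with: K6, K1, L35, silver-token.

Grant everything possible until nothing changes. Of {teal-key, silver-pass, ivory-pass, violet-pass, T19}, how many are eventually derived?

3

Holding L35 and K1 grants T15 (A1).
Holding T15 grants T19 (A2).
Holding T19 and T15 grants violet-pass (A8).
Holding L35, violet-pass, and K1 grants C21 (A4).
Holding T19, C21, and L35 grants amber-clearance (A5).
Holding amber-clearance and K1 grants ivory-pass (A9).
teal-key would need silver-token and silver-pass (A3), but silver-pass is never granted.
No rule produces silver-pass, and it is not given.
ivory-pass: reached.
violet-pass: reached.
T19: reached.
Reached: ivory-pass, violet-pass, and T19 — 3 of the 5.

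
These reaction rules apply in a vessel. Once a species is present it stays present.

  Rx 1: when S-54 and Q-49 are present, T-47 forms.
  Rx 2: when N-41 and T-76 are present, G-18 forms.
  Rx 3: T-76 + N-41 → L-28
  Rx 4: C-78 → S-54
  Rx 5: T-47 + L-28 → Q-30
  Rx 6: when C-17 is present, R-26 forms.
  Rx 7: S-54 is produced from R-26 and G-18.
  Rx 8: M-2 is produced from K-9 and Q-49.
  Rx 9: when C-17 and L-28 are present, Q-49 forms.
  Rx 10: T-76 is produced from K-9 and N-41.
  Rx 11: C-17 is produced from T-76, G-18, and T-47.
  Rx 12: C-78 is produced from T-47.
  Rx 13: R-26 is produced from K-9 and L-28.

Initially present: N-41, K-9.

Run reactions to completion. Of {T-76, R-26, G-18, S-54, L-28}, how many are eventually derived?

5

K-9 and N-41 present → T-76 forms (Rx 10).
N-41 and T-76 present → G-18 forms (Rx 2).
T-76 and N-41 present → L-28 forms (Rx 3).
K-9 and L-28 present → R-26 forms (Rx 13).
R-26 and G-18 present → S-54 forms (Rx 7).
T-76: reached.
R-26: reached.
G-18: reached.
S-54: reached.
L-28: reached.
All 5 are reached.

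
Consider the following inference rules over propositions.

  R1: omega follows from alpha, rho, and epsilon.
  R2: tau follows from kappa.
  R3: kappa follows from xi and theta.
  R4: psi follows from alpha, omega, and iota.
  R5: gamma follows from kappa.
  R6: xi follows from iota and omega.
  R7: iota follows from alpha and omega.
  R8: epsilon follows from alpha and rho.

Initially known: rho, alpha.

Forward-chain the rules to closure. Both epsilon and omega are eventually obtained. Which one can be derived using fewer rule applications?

epsilon

epsilon: alpha and rho hold, so epsilon follows (R8). [1 rule application]
omega: alpha and rho hold, so epsilon follows (R8). alpha, rho, and epsilon hold, so omega follows (R1). [2 rule applications]
epsilon needs fewer.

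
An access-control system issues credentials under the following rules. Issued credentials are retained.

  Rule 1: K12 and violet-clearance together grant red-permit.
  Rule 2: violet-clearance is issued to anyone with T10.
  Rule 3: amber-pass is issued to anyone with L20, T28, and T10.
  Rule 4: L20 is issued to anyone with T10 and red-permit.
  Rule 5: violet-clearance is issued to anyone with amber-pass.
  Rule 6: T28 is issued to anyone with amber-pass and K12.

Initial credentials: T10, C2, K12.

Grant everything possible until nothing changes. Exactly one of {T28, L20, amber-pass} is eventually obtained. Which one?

Holding T10 grants violet-clearance (Rule 2).
Holding K12 and violet-clearance grants red-permit (Rule 1).
Holding T10 and red-permit grants L20 (Rule 4).
amber-pass would need L20, T28, and T10 (Rule 3), but T28 is never granted. T28 would need amber-pass and K12 (Rule 6), but amber-pass is never granted.

L20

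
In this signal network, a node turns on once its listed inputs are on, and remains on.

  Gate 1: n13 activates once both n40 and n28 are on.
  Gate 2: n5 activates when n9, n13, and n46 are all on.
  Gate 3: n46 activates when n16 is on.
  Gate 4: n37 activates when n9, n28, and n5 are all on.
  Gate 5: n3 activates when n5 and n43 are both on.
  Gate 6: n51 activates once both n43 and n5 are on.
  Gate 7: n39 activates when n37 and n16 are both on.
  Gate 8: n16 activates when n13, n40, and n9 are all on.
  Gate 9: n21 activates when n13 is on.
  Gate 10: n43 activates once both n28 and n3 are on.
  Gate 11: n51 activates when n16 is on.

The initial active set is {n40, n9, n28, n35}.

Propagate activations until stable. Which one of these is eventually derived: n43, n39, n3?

Gate 1: n40 and n28 on → n13 on.
Gate 8: n13, n40, and n9 on → n16 on.
Gate 3: n16 on → n46 on.
Gate 2: n9, n13, and n46 on → n5 on.
n9, n28, and n5 are on, so n37 activates (Gate 4).
n37 and n16 are on, so n39 activates (Gate 7).
n43 would need n28 and n3 (Gate 10), but n3 never turns on. n3 would need n5 and n43 (Gate 5), but n43 never turns on.

n39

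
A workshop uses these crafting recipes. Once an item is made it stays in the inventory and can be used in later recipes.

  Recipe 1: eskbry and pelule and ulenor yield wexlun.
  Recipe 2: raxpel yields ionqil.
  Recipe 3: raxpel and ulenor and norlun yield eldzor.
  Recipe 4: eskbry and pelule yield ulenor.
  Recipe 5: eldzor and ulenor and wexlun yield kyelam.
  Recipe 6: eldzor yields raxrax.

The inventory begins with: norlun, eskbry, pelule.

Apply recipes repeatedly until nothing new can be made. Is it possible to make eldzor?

No

eldzor would need raxpel, ulenor, and norlun (Recipe 3), but raxpel is never obtained.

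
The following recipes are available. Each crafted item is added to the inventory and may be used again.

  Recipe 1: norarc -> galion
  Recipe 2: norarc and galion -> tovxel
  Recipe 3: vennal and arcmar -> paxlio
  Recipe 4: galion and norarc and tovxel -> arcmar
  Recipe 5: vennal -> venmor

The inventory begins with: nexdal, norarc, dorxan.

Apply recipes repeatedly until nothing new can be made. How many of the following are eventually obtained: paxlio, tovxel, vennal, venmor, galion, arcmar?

3

norarc -> galion (Recipe 1).
norarc and galion -> tovxel (Recipe 2).
galion and norarc and tovxel -> arcmar (Recipe 4).
paxlio would need vennal and arcmar (Recipe 3), but vennal is never obtained.
tovxel: reached.
No rule produces vennal, and it is not given.
venmor would need vennal (Recipe 5), but vennal is never obtained.
galion: reached.
arcmar: reached.
Reached: tovxel, galion, and arcmar — 3 of the 6.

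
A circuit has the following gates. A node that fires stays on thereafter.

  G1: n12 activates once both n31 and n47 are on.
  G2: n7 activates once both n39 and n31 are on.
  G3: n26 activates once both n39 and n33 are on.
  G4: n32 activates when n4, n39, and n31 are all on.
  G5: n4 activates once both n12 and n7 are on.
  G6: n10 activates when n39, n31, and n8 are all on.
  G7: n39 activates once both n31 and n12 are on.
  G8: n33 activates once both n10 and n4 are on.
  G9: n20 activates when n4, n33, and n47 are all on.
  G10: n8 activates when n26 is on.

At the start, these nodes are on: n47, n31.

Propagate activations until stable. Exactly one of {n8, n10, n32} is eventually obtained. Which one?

n32

n31 and n47 are on, so n12 activates (G1).
n31 and n12 are on, so n39 activates (G7).
n39 and n31 are on, so n7 activates (G2).
n12 and n7 are on, so n4 activates (G5).
n4, n39, and n31 are on, so n32 activates (G4).
n8 would need n26 (G10), but n26 never turns on. n10 would need n39, n31, and n8 (G6), but n8 never turns on.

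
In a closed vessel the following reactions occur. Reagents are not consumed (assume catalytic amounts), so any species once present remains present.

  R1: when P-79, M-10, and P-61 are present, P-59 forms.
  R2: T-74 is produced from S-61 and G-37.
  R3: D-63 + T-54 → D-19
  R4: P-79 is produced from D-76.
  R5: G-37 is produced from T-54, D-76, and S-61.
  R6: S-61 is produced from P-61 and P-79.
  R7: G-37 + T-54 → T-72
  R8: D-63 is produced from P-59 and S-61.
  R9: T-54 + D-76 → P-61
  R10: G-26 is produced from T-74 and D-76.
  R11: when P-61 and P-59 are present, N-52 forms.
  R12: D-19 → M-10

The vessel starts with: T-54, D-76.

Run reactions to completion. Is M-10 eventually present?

M-10 would need D-19 (R12), but D-19 never forms.

No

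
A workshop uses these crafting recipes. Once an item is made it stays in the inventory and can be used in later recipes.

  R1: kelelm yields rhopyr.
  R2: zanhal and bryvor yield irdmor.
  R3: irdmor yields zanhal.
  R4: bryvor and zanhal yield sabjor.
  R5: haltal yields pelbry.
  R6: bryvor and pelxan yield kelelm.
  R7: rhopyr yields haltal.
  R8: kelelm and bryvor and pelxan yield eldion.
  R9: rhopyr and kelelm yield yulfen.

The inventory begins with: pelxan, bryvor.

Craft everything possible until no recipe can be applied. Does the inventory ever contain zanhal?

No

zanhal would need irdmor (R3), but irdmor is never obtained.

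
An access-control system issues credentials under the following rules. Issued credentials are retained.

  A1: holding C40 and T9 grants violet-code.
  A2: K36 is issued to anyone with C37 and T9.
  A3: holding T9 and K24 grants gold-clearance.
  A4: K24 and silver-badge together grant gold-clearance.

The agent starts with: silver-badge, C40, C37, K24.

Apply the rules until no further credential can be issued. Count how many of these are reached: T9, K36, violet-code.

0

No rule produces T9, and it is not given.
K36 would need C37 and T9 (A2), but T9 is never granted.
violet-code would need C40 and T9 (A1), but T9 is never granted.
None of the 3 are reached.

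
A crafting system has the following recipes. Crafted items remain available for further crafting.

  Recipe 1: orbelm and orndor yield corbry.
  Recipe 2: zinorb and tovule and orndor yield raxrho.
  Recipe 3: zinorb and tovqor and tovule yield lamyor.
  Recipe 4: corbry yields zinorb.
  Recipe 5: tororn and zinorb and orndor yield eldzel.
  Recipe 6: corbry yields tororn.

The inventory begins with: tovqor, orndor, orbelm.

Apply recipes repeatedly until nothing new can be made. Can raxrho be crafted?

raxrho would need zinorb, tovule, and orndor (Recipe 2), but tovule is never obtained.

No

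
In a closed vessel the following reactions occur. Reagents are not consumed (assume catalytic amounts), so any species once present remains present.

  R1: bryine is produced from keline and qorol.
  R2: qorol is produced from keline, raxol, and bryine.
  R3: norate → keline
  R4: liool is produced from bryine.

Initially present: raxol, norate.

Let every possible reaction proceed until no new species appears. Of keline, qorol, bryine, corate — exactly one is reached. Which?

norate present → keline forms (R3).
No rule produces corate, and it is not given. bryine would need keline and qorol (R1), but qorol never forms. qorol would need keline, raxol, and bryine (R2), but bryine never forms.

keline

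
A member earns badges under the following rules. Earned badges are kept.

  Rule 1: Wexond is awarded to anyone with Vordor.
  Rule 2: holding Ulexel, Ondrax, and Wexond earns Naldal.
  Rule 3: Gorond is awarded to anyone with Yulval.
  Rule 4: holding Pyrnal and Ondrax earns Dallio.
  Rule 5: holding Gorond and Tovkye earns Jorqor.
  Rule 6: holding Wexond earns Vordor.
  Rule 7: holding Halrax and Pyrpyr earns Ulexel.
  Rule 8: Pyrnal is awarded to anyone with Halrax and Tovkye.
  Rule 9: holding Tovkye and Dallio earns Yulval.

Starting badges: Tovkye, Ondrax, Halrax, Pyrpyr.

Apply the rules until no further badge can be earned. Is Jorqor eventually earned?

With Halrax and Tovkye, Pyrnal is earned (Rule 8).
With Pyrnal and Ondrax, Dallio is earned (Rule 4).
With Tovkye and Dallio, Yulval is earned (Rule 9).
With Yulval, Gorond is earned (Rule 3).
With Gorond and Tovkye, Jorqor is earned (Rule 5).

Yes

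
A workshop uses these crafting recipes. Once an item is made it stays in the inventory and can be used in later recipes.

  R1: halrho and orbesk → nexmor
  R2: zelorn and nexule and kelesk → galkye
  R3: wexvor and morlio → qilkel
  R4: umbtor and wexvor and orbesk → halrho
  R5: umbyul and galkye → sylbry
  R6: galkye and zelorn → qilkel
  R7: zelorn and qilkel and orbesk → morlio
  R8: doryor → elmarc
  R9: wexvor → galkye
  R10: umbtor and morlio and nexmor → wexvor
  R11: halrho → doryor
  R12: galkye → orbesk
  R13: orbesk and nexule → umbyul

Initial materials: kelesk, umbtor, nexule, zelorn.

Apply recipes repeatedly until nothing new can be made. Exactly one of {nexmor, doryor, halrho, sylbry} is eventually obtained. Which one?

sylbry

zelorn and nexule and kelesk → galkye (R2).
Using R12, galkye makes orbesk.
Using R13, orbesk and nexule make umbyul.
umbyul and galkye → sylbry (R5).
halrho would need umbtor, wexvor, and orbesk (R4), but wexvor is never obtained. nexmor would need halrho and orbesk (R1), but halrho is never obtained. doryor would need halrho (R11), but halrho is never obtained.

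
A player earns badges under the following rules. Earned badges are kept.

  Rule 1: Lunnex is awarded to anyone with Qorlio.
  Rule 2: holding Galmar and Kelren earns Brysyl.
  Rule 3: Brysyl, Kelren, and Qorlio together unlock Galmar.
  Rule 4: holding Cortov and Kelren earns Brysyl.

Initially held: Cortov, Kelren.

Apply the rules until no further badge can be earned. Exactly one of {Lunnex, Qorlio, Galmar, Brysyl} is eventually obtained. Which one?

Brysyl

With Cortov and Kelren, Brysyl is earned (Rule 4).
Lunnex would need Qorlio (Rule 1), but Qorlio is never earned. Galmar would need Brysyl, Kelren, and Qorlio (Rule 3), but Qorlio is never earned. No rule produces Qorlio, and it is not given.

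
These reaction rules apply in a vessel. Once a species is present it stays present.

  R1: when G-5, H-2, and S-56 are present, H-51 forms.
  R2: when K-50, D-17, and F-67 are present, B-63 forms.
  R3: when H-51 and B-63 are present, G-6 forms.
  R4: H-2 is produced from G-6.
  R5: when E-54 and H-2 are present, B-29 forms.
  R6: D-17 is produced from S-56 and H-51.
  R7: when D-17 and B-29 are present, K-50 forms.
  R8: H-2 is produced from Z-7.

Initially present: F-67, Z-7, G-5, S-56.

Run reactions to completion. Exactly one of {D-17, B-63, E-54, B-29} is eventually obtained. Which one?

D-17

Z-7 present → H-2 forms (R8).
G-5, H-2, and S-56 present → H-51 forms (R1).
S-56 and H-51 present → D-17 forms (R6).
B-29 would need E-54 and H-2 (R5), but E-54 never forms. No rule produces E-54, and it is not given. B-63 would need K-50, D-17, and F-67 (R2), but K-50 never forms.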